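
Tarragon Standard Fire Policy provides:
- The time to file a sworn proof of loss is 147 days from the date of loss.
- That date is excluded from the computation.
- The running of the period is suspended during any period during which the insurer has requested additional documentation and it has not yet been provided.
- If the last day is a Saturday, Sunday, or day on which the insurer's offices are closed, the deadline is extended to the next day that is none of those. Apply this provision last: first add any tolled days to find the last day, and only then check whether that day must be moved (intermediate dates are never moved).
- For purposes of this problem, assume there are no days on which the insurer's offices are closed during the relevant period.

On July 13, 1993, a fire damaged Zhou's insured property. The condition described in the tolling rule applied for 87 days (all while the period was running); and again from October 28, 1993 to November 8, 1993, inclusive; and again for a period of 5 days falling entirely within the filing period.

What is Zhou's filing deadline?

March 21, 1994

147 days after July 13, 1993 is December 7, 1993.
Tolling adds 87 days: December 7, 1993 + 87 days = March 4, 1994.
From October 28, 1993 through November 8, 1993 inclusive is 12 days; tolling adds 12 days: March 4, 1994 + 12 days = March 16, 1994.
Tolling adds 5 days: March 16, 1994 + 5 days = March 21, 1994.
March 21, 1994 is a Monday and not a day on which the insurer's offices are closed, so no extension applies.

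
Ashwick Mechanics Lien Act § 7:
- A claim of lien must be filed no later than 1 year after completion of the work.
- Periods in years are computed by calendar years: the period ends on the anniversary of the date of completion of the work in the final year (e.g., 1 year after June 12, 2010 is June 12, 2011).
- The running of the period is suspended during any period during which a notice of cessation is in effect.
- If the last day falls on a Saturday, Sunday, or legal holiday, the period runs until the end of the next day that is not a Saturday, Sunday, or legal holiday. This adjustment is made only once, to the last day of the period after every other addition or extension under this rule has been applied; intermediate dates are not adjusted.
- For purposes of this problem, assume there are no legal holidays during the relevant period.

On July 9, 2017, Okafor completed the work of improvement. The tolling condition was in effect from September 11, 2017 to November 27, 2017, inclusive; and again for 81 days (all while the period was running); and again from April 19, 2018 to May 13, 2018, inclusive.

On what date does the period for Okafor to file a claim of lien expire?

1 year after July 9, 2017 is July 9, 2018.
From September 11, 2017 through November 27, 2017 inclusive is 78 days; tolling adds 78 days: July 9, 2018 + 78 days = September 25, 2018.
Tolling adds 81 days: September 25, 2018 + 81 days = December 15, 2018.
From April 19, 2018 through May 13, 2018 inclusive is 25 days; tolling adds 25 days: December 15, 2018 + 25 days = January 9, 2019.
January 9, 2019 is a Wednesday and not a legal holiday, so no extension applies.

January 9, 2019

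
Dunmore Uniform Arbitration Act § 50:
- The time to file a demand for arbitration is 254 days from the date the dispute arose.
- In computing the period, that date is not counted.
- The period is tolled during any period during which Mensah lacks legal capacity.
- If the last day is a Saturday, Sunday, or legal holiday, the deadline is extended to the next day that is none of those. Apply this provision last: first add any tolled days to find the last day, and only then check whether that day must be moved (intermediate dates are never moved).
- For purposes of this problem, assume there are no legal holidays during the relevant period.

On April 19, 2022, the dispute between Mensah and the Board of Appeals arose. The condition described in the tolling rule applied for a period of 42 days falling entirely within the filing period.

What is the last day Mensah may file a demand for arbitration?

254 days after April 19, 2022 is December 29, 2022.
Tolling adds 42 days: December 29, 2022 + 42 days = February 9, 2023.
February 9, 2023 is a Thursday and not a legal holiday, so no extension applies.

February 9, 2023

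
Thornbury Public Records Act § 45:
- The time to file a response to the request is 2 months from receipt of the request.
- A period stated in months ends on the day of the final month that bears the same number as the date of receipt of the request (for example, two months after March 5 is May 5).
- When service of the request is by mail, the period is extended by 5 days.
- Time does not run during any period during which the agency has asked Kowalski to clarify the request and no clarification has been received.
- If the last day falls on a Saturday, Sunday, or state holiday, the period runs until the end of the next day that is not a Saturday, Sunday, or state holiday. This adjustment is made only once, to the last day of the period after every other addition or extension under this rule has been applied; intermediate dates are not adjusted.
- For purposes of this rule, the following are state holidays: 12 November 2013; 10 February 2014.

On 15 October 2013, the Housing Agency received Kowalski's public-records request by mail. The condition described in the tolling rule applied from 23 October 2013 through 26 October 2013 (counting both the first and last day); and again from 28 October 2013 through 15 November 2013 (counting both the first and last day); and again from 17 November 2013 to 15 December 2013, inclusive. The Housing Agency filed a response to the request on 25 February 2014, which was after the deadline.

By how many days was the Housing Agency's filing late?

14 days

2 months after 15 October 2013 is December 15, 2013.
Service was by mail, adding 5 days: December 15, 2013 + 5 days = December 20, 2013.
From October 23, 2013 through October 26, 2013 inclusive is 4 days; tolling adds 4 days: December 20, 2013 + 4 days = December 24, 2013.
From October 28, 2013 through November 15, 2013 inclusive is 19 days; tolling adds 19 days: December 24, 2013 + 19 days = January 12, 2014.
From November 17, 2013 through December 15, 2013 inclusive is 29 days; tolling adds 29 days: January 12, 2014 + 29 days = February 10, 2014.
February 10, 2014 is a listed holiday. The next qualifying day is February 11, 2014.
The deadline is February 11, 2014; from February 11, 2014 to February 25, 2014 is 14 days.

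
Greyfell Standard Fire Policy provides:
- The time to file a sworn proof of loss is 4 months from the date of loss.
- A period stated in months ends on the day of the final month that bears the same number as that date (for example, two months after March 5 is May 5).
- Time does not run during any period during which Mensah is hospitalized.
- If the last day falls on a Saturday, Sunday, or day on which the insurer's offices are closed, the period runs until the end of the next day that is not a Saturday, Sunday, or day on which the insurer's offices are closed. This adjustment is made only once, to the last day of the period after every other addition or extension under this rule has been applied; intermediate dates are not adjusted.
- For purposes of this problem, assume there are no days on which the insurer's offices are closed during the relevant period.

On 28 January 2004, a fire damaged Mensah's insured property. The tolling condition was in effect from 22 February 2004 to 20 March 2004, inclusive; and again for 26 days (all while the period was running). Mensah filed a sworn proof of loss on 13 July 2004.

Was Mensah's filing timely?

4 months after 28 January 2004 is May 28, 2004.
From February 22, 2004 through March 20, 2004 inclusive is 28 days; tolling adds 28 days: May 28, 2004 + 28 days = June 25, 2004.
Tolling adds 26 days: June 25, 2004 + 26 days = July 21, 2004.
July 21, 2004 is a Wednesday and not a day on which the insurer's offices are closed, so no extension applies.
The deadline is July 21, 2004; the filing on July 13, 2004 is on or before that date.

Yes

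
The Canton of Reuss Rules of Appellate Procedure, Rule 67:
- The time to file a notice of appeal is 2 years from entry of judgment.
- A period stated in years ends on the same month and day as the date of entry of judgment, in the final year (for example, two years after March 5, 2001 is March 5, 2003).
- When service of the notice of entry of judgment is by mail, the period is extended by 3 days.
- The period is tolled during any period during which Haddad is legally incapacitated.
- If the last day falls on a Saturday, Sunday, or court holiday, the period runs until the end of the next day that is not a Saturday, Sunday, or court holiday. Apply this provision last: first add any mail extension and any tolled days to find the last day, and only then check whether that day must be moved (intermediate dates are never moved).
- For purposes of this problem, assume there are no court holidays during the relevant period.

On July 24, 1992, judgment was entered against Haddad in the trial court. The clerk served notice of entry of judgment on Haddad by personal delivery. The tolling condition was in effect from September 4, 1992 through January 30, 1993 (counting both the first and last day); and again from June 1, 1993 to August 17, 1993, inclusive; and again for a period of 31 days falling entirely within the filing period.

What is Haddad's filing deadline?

April 10, 1995

2 years after July 24, 1992 is July 24, 1994.
Service was not by mail, so no mail extension applies.
From September 4, 1992 through January 30, 1993 inclusive is 149 days; tolling adds 149 days: July 24, 1994 + 149 days = December 20, 1994.
From June 1, 1993 through August 17, 1993 inclusive is 78 days; tolling adds 78 days: December 20, 1994 + 78 days = March 8, 1995.
Tolling adds 31 days: March 8, 1995 + 31 days = April 8, 1995.
April 8, 1995 is Saturday; April 9, 1995 is Sunday. The next qualifying day is April 10, 1995.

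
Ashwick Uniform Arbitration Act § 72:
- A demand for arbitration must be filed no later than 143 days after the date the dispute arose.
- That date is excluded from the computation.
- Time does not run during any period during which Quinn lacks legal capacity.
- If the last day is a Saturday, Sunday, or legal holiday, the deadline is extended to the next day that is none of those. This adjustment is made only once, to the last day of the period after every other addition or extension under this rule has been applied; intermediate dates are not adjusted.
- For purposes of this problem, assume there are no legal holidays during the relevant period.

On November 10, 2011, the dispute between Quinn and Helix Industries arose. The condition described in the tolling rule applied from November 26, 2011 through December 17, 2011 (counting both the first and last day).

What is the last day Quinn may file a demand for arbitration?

143 days after November 10, 2011 is April 1, 2012.
From November 26, 2011 through December 17, 2011 inclusive is 22 days; tolling adds 22 days: April 1, 2012 + 22 days = April 23, 2012.
April 23, 2012 is a Monday and not a legal holiday, so no extension applies.

April 23, 2012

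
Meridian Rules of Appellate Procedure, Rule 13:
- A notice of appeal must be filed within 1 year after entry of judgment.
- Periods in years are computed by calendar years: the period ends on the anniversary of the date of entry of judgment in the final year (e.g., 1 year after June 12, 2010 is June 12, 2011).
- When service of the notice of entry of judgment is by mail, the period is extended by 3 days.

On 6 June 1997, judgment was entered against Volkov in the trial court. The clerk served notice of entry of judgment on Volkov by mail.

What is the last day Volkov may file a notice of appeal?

1 year after 6 June 1997 is June 6, 1998.
Service was by mail, adding 3 days: June 6, 1998 + 3 days = June 9, 1998.

June 9, 1998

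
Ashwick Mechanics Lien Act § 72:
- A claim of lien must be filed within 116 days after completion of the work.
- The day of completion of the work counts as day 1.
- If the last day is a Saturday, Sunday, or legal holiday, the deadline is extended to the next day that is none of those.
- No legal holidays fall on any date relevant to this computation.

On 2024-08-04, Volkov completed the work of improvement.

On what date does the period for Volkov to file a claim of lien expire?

November 27, 2024

Counting 2024-08-04 as day 1, day 116 is November 27, 2024.
November 27, 2024 is a Wednesday and not a legal holiday, so no extension applies.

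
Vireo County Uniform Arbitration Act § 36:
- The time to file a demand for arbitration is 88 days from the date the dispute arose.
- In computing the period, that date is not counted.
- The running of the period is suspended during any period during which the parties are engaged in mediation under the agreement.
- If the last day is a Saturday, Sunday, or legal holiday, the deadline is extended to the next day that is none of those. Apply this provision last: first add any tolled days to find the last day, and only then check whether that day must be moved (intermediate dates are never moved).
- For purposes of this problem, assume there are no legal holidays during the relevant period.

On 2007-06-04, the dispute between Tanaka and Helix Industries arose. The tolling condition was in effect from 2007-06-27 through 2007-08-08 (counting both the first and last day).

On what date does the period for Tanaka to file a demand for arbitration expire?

88 days after 2007-06-04 is August 31, 2007.
From June 27, 2007 through August 8, 2007 inclusive is 43 days; tolling adds 43 days: August 31, 2007 + 43 days = October 13, 2007.
October 13, 2007 is Saturday; October 14, 2007 is Sunday. The next qualifying day is October 15, 2007.

October 15, 2007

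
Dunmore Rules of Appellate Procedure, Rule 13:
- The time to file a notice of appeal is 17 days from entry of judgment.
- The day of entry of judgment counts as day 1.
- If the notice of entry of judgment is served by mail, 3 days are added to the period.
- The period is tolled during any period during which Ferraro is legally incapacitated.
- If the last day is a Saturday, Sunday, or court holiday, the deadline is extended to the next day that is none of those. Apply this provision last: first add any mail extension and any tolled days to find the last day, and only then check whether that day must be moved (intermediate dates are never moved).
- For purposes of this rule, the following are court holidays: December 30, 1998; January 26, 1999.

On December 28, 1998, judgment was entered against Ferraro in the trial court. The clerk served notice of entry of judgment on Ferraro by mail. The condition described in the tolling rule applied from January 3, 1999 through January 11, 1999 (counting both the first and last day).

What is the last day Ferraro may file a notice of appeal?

January 25, 1999

Counting December 28, 1998 as day 1, day 17 is January 13, 1999.
Service was by mail, adding 3 days: January 13, 1999 + 3 days = January 16, 1999.
From January 3, 1999 through January 11, 1999 inclusive is 9 days; tolling adds 9 days: January 16, 1999 + 9 days = January 25, 1999.
January 25, 1999 is a Monday and not a court holiday, so no extension applies.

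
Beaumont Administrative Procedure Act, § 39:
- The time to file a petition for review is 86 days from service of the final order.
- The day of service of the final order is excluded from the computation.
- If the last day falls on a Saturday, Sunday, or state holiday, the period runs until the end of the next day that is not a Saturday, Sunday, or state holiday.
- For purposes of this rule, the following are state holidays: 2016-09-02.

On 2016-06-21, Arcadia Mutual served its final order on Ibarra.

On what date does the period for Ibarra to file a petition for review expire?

86 days after 2016-06-21 is September 15, 2016.
September 15, 2016 is a Thursday and not a state holiday, so no extension applies.

September 15, 2016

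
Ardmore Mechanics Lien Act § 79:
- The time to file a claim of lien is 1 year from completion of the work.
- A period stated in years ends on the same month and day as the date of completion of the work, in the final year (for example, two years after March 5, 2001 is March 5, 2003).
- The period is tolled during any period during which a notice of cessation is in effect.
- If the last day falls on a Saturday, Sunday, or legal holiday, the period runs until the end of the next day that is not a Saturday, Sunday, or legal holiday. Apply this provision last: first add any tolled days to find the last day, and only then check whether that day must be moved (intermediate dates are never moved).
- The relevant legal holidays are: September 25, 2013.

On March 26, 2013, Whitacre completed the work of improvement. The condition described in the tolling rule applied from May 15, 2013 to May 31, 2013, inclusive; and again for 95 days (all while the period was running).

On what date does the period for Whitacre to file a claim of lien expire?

July 16, 2014

1 year after March 26, 2013 is March 26, 2014.
From May 15, 2013 through May 31, 2013 inclusive is 17 days; tolling adds 17 days: March 26, 2014 + 17 days = April 12, 2014.
Tolling adds 95 days: April 12, 2014 + 95 days = July 16, 2014.
July 16, 2014 is a Wednesday and not a legal holiday, so no extension applies.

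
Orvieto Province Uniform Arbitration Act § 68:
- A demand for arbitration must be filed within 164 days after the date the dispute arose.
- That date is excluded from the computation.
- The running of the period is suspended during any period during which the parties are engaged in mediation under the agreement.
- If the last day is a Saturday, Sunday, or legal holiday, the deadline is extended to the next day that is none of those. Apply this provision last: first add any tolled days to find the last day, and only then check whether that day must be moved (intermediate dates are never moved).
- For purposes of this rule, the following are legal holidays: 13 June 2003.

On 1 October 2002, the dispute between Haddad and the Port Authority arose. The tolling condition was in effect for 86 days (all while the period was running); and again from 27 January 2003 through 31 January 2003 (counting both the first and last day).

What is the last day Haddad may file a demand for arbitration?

164 days after 1 October 2002 is March 14, 2003.
Tolling adds 86 days: March 14, 2003 + 86 days = June 8, 2003.
From January 27, 2003 through January 31, 2003 inclusive is 5 days; tolling adds 5 days: June 8, 2003 + 5 days = June 13, 2003.
June 13, 2003 is a listed holiday; June 14, 2003 is Saturday; June 15, 2003 is Sunday. The next qualifying day is June 16, 2003.

June 16, 2003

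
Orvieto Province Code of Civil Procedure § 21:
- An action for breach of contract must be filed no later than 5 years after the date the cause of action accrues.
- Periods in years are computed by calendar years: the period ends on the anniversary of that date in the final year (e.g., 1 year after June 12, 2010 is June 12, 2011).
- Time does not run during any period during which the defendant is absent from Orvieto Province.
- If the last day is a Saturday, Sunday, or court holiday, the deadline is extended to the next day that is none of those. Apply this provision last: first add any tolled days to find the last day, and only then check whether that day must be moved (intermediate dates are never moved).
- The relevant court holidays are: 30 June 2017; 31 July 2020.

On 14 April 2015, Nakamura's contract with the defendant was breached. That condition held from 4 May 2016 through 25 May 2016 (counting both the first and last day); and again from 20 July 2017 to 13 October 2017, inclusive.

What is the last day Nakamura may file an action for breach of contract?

5 years after 14 April 2015 is April 14, 2020.
From May 4, 2016 through May 25, 2016 inclusive is 22 days; tolling adds 22 days: April 14, 2020 + 22 days = May 6, 2020.
From July 20, 2017 through October 13, 2017 inclusive is 86 days; tolling adds 86 days: May 6, 2020 + 86 days = July 31, 2020.
July 31, 2020 is a listed holiday; August 1, 2020 is Saturday; August 2, 2020 is Sunday. The next qualifying day is August 3, 2020.

August 3, 2020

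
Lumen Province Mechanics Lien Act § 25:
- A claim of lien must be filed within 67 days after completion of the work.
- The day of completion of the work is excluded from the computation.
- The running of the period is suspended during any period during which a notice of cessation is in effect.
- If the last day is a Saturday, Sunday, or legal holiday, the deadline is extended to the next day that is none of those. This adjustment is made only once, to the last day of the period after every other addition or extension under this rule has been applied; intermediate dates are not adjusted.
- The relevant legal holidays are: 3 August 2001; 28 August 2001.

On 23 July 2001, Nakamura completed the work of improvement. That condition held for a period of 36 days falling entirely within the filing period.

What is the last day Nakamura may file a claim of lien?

67 days after 23 July 2001 is September 28, 2001.
Tolling adds 36 days: September 28, 2001 + 36 days = November 3, 2001.
November 3, 2001 is Saturday; November 4, 2001 is Sunday. The next qualifying day is November 5, 2001.

November 5, 2001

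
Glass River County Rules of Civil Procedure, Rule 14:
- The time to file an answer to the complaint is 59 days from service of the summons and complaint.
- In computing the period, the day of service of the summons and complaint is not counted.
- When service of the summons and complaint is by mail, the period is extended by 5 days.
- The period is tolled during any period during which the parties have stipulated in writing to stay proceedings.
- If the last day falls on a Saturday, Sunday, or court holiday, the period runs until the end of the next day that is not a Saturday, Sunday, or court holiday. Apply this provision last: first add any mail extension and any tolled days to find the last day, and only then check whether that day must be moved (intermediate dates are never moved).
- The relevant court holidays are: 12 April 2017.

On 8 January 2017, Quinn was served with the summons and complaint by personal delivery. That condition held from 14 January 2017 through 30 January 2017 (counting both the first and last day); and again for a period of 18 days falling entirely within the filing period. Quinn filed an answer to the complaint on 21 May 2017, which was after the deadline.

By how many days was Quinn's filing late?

38 days

59 days after 8 January 2017 is March 8, 2017.
Service was not by mail, so no mail extension applies.
From January 14, 2017 through January 30, 2017 inclusive is 17 days; tolling adds 17 days: March 8, 2017 + 17 days = March 25, 2017.
Tolling adds 18 days: March 25, 2017 + 18 days = April 12, 2017.
April 12, 2017 is a listed holiday. The next qualifying day is April 13, 2017.
The deadline is April 13, 2017; from April 13, 2017 to May 21, 2017 is 38 days.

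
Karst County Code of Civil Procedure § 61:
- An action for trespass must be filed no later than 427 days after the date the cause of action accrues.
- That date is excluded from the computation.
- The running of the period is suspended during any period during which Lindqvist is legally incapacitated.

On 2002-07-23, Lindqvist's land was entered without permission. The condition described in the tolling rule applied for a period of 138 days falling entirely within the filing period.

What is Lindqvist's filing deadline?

427 days after 2002-07-23 is September 23, 2003.
Tolling adds 138 days: September 23, 2003 + 138 days = February 8, 2004.

February 8, 2004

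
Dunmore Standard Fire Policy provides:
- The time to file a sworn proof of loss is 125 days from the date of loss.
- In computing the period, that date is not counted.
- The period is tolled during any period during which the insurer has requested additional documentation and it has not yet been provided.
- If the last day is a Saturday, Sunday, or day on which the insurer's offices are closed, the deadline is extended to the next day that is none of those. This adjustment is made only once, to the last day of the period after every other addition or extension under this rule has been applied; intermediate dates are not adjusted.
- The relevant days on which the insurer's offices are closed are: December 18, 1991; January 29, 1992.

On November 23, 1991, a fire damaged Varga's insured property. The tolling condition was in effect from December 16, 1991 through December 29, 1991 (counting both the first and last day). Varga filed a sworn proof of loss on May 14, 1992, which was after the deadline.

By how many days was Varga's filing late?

125 days after November 23, 1991 is March 27, 1992.
From December 16, 1991 through December 29, 1991 inclusive is 14 days; tolling adds 14 days: March 27, 1992 + 14 days = April 10, 1992.
April 10, 1992 is a Friday and not a day on which the insurer's offices are closed, so no extension applies.
The deadline is April 10, 1992; from April 10, 1992 to May 14, 1992 is 34 days.

34 days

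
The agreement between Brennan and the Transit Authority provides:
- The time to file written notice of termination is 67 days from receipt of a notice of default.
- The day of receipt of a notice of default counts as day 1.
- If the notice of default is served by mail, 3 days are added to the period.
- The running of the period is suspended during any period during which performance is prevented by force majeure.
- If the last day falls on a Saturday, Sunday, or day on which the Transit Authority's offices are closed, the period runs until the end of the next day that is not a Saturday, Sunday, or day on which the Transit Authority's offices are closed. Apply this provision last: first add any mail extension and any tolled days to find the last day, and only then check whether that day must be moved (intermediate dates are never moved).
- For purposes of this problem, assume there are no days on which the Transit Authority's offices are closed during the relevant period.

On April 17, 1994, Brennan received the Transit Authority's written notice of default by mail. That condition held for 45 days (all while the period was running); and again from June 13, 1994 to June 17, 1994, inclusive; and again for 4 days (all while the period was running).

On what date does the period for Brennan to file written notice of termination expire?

Counting April 17, 1994 as day 1, day 67 is June 22, 1994.
Service was by mail, adding 3 days: June 22, 1994 + 3 days = June 25, 1994.
Tolling adds 45 days: June 25, 1994 + 45 days = August 9, 1994.
From June 13, 1994 through June 17, 1994 inclusive is 5 days; tolling adds 5 days: August 9, 1994 + 5 days = August 14, 1994.
Tolling adds 4 days: August 14, 1994 + 4 days = August 18, 1994.
August 18, 1994 is a Thursday and not a day on which the Transit Authority's offices are closed, so no extension applies.

August 18, 1994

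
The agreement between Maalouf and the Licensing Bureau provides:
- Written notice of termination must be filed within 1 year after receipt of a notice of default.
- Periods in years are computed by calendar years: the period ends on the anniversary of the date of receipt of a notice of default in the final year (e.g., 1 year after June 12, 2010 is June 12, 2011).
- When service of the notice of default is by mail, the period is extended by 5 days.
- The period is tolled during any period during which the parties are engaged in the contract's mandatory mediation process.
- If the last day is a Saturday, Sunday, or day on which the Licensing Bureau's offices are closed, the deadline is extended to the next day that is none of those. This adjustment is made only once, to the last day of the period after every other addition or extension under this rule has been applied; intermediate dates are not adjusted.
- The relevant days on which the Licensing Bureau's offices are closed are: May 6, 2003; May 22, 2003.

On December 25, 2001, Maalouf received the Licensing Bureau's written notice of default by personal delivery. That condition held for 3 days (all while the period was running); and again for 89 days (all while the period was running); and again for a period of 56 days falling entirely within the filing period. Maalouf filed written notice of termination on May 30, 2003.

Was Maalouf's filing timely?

No

1 year after December 25, 2001 is December 25, 2002.
Service was not by mail, so no mail extension applies.
Tolling adds 3 days: December 25, 2002 + 3 days = December 28, 2002.
Tolling adds 89 days: December 28, 2002 + 89 days = March 27, 2003.
Tolling adds 56 days: March 27, 2003 + 56 days = May 22, 2003.
May 22, 2003 is a listed holiday. The next qualifying day is May 23, 2003.
The deadline is May 23, 2003; the filing on May 30, 2003 is after that date.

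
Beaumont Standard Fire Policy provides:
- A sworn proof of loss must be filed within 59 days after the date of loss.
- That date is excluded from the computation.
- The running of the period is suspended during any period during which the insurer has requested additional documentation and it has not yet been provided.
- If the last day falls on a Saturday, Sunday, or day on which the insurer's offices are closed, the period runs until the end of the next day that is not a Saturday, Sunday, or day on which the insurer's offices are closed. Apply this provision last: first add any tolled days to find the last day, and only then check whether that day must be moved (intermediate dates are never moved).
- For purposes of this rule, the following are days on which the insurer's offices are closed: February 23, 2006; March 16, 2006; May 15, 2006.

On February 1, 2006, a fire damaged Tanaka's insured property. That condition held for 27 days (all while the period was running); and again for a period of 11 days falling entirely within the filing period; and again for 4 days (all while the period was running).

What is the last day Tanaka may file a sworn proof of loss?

59 days after February 1, 2006 is April 1, 2006.
Tolling adds 27 days: April 1, 2006 + 27 days = April 28, 2006.
Tolling adds 11 days: April 28, 2006 + 11 days = May 9, 2006.
Tolling adds 4 days: May 9, 2006 + 4 days = May 13, 2006.
May 13, 2006 is Saturday; May 14, 2006 is Sunday; May 15, 2006 is a listed holiday. The next qualifying day is May 16, 2006.

May 16, 2006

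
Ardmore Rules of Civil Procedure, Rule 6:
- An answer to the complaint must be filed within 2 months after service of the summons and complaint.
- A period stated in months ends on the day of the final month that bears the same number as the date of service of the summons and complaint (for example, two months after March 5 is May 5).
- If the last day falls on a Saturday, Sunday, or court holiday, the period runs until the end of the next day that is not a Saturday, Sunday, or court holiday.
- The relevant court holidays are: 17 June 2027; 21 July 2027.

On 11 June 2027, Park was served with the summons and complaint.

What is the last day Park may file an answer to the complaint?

August 11, 2027

2 months after 11 June 2027 is August 11, 2027.
August 11, 2027 is a Wednesday and not a court holiday, so no extension applies.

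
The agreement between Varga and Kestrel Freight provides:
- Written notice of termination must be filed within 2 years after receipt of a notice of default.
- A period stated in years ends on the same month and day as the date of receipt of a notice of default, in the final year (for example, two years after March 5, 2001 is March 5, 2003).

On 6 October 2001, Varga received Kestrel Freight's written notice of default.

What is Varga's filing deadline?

October 6, 2003

2 years after 6 October 2001 is October 6, 2003.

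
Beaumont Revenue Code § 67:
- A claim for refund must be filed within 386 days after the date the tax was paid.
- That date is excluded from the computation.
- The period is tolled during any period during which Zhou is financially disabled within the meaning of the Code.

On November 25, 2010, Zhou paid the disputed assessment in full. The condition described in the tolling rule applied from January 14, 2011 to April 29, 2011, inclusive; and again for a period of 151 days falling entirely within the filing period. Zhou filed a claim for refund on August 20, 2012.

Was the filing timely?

Yes

386 days after November 25, 2010 is December 16, 2011.
From January 14, 2011 through April 29, 2011 inclusive is 106 days; tolling adds 106 days: December 16, 2011 + 106 days = March 31, 2012.
Tolling adds 151 days: March 31, 2012 + 151 days = August 29, 2012.
The deadline is August 29, 2012; the filing on August 20, 2012 is on or before that date.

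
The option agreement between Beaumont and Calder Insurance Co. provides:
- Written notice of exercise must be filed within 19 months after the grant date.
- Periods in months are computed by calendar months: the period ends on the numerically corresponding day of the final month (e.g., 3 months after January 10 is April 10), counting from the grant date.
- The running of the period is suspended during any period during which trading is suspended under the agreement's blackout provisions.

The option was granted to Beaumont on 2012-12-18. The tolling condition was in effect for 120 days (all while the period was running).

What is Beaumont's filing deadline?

19 months after 2012-12-18 is July 18, 2014.
Tolling adds 120 days: July 18, 2014 + 120 days = November 15, 2014.

November 15, 2014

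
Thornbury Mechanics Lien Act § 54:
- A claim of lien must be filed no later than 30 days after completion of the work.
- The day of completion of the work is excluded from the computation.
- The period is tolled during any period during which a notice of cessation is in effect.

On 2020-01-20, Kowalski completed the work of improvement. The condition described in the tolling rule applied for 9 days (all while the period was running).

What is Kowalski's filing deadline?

30 days after 2020-01-20 is February 19, 2020.
Tolling adds 9 days: February 19, 2020 + 9 days = February 28, 2020.

February 28, 2020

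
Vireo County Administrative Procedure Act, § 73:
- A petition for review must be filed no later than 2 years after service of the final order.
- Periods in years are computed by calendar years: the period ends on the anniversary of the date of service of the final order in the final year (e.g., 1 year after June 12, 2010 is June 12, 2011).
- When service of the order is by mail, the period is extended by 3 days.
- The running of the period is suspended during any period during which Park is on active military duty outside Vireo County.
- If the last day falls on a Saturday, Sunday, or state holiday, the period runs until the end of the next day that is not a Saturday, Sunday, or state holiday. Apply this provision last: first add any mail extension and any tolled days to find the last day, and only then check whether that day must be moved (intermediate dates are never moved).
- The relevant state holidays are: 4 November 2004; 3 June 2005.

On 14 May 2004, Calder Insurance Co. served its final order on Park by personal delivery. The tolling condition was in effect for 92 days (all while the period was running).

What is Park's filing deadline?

August 14, 2006

2 years after 14 May 2004 is May 14, 2006.
Service was not by mail, so no mail extension applies.
Tolling adds 92 days: May 14, 2006 + 92 days = August 14, 2006.
August 14, 2006 is a Monday and not a state holiday, so no extension applies.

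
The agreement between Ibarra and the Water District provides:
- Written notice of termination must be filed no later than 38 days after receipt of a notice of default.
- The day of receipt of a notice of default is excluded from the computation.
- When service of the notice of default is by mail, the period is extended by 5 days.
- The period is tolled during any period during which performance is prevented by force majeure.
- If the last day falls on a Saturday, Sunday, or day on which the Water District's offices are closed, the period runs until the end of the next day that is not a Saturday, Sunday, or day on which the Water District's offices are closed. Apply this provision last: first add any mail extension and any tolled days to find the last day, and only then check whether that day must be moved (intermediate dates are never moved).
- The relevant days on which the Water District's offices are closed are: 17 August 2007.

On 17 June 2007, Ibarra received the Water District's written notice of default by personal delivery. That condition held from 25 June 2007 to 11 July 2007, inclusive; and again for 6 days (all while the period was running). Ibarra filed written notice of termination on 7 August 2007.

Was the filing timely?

Yes

38 days after 17 June 2007 is July 25, 2007.
Service was not by mail, so no mail extension applies.
From June 25, 2007 through July 11, 2007 inclusive is 17 days; tolling adds 17 days: July 25, 2007 + 17 days = August 11, 2007.
Tolling adds 6 days: August 11, 2007 + 6 days = August 17, 2007.
August 17, 2007 is a listed holiday; August 18, 2007 is Saturday; August 19, 2007 is Sunday. The next qualifying day is August 20, 2007.
The deadline is August 20, 2007; the filing on August 7, 2007 is on or before that date.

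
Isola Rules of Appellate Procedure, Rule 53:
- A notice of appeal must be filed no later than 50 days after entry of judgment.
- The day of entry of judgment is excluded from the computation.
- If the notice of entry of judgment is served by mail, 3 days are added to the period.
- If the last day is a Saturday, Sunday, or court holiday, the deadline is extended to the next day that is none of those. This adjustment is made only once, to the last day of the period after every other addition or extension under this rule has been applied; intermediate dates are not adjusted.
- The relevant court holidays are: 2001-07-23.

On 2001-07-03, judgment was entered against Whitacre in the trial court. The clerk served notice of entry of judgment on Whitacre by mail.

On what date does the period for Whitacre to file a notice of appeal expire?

August 27, 2001

50 days after 2001-07-03 is August 22, 2001.
Service was by mail, adding 3 days: August 22, 2001 + 3 days = August 25, 2001.
August 25, 2001 is Saturday; August 26, 2001 is Sunday. The next qualifying day is August 27, 2001.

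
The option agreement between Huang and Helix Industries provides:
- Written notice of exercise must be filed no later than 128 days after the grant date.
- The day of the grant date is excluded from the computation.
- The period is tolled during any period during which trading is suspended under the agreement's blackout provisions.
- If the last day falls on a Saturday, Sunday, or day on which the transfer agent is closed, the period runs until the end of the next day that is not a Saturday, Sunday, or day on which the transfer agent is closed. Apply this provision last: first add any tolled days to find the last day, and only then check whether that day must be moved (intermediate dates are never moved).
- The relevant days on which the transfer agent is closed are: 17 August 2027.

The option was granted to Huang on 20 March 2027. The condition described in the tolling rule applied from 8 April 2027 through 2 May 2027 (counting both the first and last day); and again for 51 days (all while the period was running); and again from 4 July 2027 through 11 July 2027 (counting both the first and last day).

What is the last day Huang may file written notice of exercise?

October 18, 2027

128 days after 20 March 2027 is July 26, 2027.
From April 8, 2027 through May 2, 2027 inclusive is 25 days; tolling adds 25 days: July 26, 2027 + 25 days = August 20, 2027.
Tolling adds 51 days: August 20, 2027 + 51 days = October 10, 2027.
From July 4, 2027 through July 11, 2027 inclusive is 8 days; tolling adds 8 days: October 10, 2027 + 8 days = October 18, 2027.
October 18, 2027 is a Monday and not a day on which the transfer agent is closed, so no extension applies.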